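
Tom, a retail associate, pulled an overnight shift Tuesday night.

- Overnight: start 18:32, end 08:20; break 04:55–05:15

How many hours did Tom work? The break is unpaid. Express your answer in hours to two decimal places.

Overnight: 18:32 → midnight = 5 h 28 min; midnight → 08:20 = 8 h 20 min; span 13 h 48 min; less 20 min break → 13 h 28 min

13.47 hours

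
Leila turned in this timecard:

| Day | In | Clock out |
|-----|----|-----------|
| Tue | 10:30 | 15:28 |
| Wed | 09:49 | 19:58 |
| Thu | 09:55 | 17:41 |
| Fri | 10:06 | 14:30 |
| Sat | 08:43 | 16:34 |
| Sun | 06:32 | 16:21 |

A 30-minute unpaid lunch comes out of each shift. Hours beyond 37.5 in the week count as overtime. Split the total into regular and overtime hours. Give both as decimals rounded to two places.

Regular 37.50 hours, overtime 4.45 hours

Tue: 10:30–15:28 = 4 h 58 min; less 30 min break → 4 h 28 min
Wed: 09:49–19:58 = 10 h 9 min; less 30 min break → 9 h 39 min
Thu: 09:55–17:41 = 7 h 46 min; less 30 min break → 7 h 16 min
Fri: 10:06–14:30 = 4 h 24 min; less 30 min break → 3 h 54 min
Sat: 08:43–16:34 = 7 h 51 min; less 30 min break → 7 h 21 min
Sun: 06:32–16:21 = 9 h 49 min; less 30 min break → 9 h 19 min
Total worked: 41 h 57 min = 41.95 h.
Threshold 37.5 h → overtime 4 h 27 min, regular 37 h 30 min.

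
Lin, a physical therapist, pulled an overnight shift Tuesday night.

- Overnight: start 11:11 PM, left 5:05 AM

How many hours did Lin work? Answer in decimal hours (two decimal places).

Overnight: 11:11 PM → midnight = 0 h 49 min; midnight → 5:05 AM = 5 h 5 min; span 5 h 54 min

5.90 hours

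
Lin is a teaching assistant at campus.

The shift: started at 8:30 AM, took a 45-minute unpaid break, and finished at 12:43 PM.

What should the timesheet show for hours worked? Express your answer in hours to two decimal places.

The shift: 8:30 AM–12:43 PM = 4 h 13 min; less 45 min break → 3 h 28 min

3.47 hours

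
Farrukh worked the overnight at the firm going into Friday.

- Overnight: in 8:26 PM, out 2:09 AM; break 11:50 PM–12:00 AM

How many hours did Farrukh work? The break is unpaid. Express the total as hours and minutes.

5 h 33 min

Overnight: 8:26 PM → midnight = 3 h 34 min; midnight → 2:09 AM = 2 h 9 min; span 5 h 43 min; less 10 min break → 5 h 33 min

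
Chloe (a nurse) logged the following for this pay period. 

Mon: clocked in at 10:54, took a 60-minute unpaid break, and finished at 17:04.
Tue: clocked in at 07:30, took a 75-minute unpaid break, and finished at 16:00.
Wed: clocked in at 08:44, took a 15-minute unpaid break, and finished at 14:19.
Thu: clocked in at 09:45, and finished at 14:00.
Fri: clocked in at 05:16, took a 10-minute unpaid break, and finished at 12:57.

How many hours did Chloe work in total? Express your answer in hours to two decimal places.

Mon: 10:54–17:04 = 6 h 10 min; less 60 min break → 5 h 10 min
Tue: 07:30–16:00 = 8 h 30 min; less 75 min break → 7 h 15 min
Wed: 08:44–14:19 = 5 h 35 min; less 15 min break → 5 h 20 min
Thu: 09:45–14:00 = 4 h 15 min
Fri: 05:16–12:57 = 7 h 41 min; less 10 min break → 7 h 31 min
Total: 5 h 10 min + 7 h 15 min + 5 h 20 min + 4 h 15 min + 7 h 31 min = 29 h 31 min.

29.52 hours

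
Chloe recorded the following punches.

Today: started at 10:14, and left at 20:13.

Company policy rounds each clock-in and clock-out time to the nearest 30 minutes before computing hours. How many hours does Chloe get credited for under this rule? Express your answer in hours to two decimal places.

Today: in 10:14→10:00, out 20:13→20:00; 10 h 0 min

10.00 hours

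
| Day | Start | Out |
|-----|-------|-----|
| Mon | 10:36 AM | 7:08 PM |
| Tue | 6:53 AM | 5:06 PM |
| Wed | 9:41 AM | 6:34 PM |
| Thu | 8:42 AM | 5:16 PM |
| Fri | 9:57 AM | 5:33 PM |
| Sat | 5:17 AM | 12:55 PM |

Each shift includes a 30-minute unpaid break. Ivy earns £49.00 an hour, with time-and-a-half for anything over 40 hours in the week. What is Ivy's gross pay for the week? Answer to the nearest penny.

Mon: 10:36 AM–7:08 PM = 8 h 32 min; less 30 min break → 8 h 2 min
Tue: 6:53 AM–5:06 PM = 10 h 13 min; less 30 min break → 9 h 43 min
Wed: 9:41 AM–6:34 PM = 8 h 53 min; less 30 min break → 8 h 23 min
Thu: 8:42 AM–5:16 PM = 8 h 34 min; less 30 min break → 8 h 4 min
Fri: 9:57 AM–5:33 PM = 7 h 36 min; less 30 min break → 7 h 6 min
Sat: 5:17 AM–12:55 PM = 7 h 38 min; less 30 min break → 7 h 8 min
Total worked: 48 h 26 min = 2906 min.
Regular 40 h 0 min = 2400 min at £49.00/h; overtime 8 h 26 min = 506 min at £73.50/h.
Pay = (2400 × £49.00 + 506 × £73.50) ÷ 60 = £2579.85.

£2579.85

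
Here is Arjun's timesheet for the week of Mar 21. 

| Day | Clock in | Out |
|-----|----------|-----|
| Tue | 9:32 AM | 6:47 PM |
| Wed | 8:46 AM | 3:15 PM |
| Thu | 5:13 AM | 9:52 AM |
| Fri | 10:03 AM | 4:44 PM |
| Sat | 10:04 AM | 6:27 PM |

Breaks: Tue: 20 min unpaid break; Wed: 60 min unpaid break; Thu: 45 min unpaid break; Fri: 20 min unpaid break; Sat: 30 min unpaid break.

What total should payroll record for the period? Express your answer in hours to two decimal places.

Tue: 9:32 AM–6:47 PM = 9 h 15 min; less 20 min break → 8 h 55 min
Wed: 8:46 AM–3:15 PM = 6 h 29 min; less 60 min break → 5 h 29 min
Thu: 5:13 AM–9:52 AM = 4 h 39 min; less 45 min break → 3 h 54 min
Fri: 10:03 AM–4:44 PM = 6 h 41 min; less 20 min break → 6 h 21 min
Sat: 10:04 AM–6:27 PM = 8 h 23 min; less 30 min break → 7 h 53 min
Total: 8 h 55 min + 5 h 29 min + 3 h 54 min + 6 h 21 min + 7 h 53 min = 32 h 32 min.

32.53 hours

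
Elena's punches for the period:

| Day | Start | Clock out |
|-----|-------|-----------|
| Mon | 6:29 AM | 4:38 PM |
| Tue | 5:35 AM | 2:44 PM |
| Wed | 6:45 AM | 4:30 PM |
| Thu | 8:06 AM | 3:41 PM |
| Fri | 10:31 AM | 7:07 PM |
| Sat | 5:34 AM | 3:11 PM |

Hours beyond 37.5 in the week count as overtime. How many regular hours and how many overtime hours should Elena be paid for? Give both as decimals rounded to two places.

Mon: 6:29 AM–4:38 PM = 10 h 9 min
Tue: 5:35 AM–2:44 PM = 9 h 9 min
Wed: 6:45 AM–4:30 PM = 9 h 45 min
Thu: 8:06 AM–3:41 PM = 7 h 35 min
Fri: 10:31 AM–7:07 PM = 8 h 36 min
Sat: 5:34 AM–3:11 PM = 9 h 37 min
Total worked: 54 h 51 min = 54.85 h.
Threshold 37.5 h → overtime 17 h 21 min, regular 37 h 30 min.

Regular 37.50 hours, overtime 17.35 hours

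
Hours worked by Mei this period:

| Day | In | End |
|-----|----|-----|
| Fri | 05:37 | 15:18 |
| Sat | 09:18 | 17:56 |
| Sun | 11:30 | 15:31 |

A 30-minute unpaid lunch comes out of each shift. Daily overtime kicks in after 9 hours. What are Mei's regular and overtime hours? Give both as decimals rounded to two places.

Regular 20.65 hours, overtime 0.18 hours

Fri: 05:37–15:18 = 9 h 41 min; less 30 min break → 9 h 11 min
Sat: 09:18–17:56 = 8 h 38 min; less 30 min break → 8 h 8 min
Sun: 11:30–15:31 = 4 h 1 min; less 30 min break → 3 h 31 min
Fri reg 9 h 0 min / OT 0 h 11 min; Sat reg 8 h 8 min / OT 0 h 0 min; Sun reg 3 h 31 min / OT 0 h 0 min.
Totals: regular 20 h 39 min, overtime 0 h 11 min.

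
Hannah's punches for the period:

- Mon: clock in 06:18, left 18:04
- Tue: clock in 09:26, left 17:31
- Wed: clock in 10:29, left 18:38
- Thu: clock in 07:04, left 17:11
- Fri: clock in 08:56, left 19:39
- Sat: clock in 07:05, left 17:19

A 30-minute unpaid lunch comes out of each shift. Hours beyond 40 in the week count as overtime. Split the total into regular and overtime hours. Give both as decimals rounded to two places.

Regular 40.00 hours, overtime 16.07 hours

Mon: 06:18–18:04 = 11 h 46 min; less 30 min break → 11 h 16 min
Tue: 09:26–17:31 = 8 h 5 min; less 30 min break → 7 h 35 min
Wed: 10:29–18:38 = 8 h 9 min; less 30 min break → 7 h 39 min
Thu: 07:04–17:11 = 10 h 7 min; less 30 min break → 9 h 37 min
Fri: 08:56–19:39 = 10 h 43 min; less 30 min break → 10 h 13 min
Sat: 07:05–17:19 = 10 h 14 min; less 30 min break → 9 h 44 min
Total worked: 56 h 4 min = 56.07 h.
Threshold 40 h → overtime 16 h 4 min, regular 40 h 0 min.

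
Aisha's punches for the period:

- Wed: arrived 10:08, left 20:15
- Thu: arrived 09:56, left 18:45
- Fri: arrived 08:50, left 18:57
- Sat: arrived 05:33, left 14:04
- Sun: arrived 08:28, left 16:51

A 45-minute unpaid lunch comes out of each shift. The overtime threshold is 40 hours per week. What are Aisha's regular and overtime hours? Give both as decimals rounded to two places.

Wed: 10:08–20:15 = 10 h 7 min; less 45 min break → 9 h 22 min
Thu: 09:56–18:45 = 8 h 49 min; less 45 min break → 8 h 4 min
Fri: 08:50–18:57 = 10 h 7 min; less 45 min break → 9 h 22 min
Sat: 05:33–14:04 = 8 h 31 min; less 45 min break → 7 h 46 min
Sun: 08:28–16:51 = 8 h 23 min; less 45 min break → 7 h 38 min
Total worked: 42 h 12 min = 42.20 h.
Threshold 40 h → overtime 2 h 12 min, regular 40 h 0 min.

Regular 40.00 hours, overtime 2.20 hours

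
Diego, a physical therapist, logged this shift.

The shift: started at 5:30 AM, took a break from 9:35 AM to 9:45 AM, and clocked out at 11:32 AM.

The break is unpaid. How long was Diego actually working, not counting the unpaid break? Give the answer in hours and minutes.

The shift: 5:30 AM–11:32 AM = 6 h 2 min; less 10 min break → 5 h 52 min

5 h 52 min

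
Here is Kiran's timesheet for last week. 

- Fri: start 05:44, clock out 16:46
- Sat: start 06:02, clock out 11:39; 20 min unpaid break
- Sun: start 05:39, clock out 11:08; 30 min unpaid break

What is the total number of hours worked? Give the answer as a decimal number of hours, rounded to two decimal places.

Fri: 05:44–16:46 = 11 h 2 min
Sat: 06:02–11:39 = 5 h 37 min; less 20 min break → 5 h 17 min
Sun: 05:39–11:08 = 5 h 29 min; less 30 min break → 4 h 59 min
Total: 11 h 2 min + 5 h 17 min + 4 h 59 min = 21 h 18 min.

21.30 hours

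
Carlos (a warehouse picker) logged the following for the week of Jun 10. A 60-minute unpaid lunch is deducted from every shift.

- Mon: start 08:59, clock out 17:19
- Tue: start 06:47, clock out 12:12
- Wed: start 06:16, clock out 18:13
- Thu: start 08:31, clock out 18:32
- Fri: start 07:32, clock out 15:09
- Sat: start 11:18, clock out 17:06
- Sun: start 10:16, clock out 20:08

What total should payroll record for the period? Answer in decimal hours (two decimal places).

52.00 hours

Mon: 08:59–17:19 = 8 h 20 min; less 60 min break → 7 h 20 min
Tue: 06:47–12:12 = 5 h 25 min; less 60 min break → 4 h 25 min
Wed: 06:16–18:13 = 11 h 57 min; less 60 min break → 10 h 57 min
Thu: 08:31–18:32 = 10 h 1 min; less 60 min break → 9 h 1 min
Fri: 07:32–15:09 = 7 h 37 min; less 60 min break → 6 h 37 min
Sat: 11:18–17:06 = 5 h 48 min; less 60 min break → 4 h 48 min
Sun: 10:16–20:08 = 9 h 52 min; less 60 min break → 8 h 52 min
Total: 7 h 20 min + 4 h 25 min + 10 h 57 min + 9 h 1 min + 6 h 37 min + 4 h 48 min + 8 h 52 min = 52 h 0 min.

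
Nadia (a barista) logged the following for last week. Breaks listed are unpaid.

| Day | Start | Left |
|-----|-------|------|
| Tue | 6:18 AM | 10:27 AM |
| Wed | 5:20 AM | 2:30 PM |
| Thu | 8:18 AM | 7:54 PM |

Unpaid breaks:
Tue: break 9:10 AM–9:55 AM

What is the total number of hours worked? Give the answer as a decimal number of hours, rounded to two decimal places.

24.17 hours

Tue: 6:18 AM–10:27 AM = 4 h 9 min; less 45 min break → 3 h 24 min
Wed: 5:20 AM–2:30 PM = 9 h 10 min
Thu: 8:18 AM–7:54 PM = 11 h 36 min
Total: 3 h 24 min + 9 h 10 min + 11 h 36 min = 24 h 10 min.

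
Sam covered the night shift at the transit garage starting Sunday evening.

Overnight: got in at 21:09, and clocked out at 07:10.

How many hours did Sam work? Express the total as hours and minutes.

Overnight: 21:09 → midnight = 2 h 51 min; midnight → 07:10 = 7 h 10 min; span 10 h 1 min

10 h 1 min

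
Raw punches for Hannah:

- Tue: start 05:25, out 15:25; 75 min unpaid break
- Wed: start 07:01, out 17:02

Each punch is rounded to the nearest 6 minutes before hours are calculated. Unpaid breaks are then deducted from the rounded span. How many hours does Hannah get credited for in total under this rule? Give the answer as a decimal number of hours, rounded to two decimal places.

18.75 hours

Tue: in 05:25→05:24, out 15:25→15:24; 10 h 0 min − 75 min = 8 h 45 min
Wed: in 07:01→07:00, out 17:02→17:00; 10 h 0 min
Total credited: 18 h 45 min.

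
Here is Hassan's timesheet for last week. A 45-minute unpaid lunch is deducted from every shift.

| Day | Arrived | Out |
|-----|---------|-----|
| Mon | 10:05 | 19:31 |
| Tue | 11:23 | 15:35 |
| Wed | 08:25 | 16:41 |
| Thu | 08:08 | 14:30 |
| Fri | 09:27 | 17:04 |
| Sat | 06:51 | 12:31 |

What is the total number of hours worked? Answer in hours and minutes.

37 h 3 min

Mon: 10:05–19:31 = 9 h 26 min; less 45 min break → 8 h 41 min
Tue: 11:23–15:35 = 4 h 12 min; less 45 min break → 3 h 27 min
Wed: 08:25–16:41 = 8 h 16 min; less 45 min break → 7 h 31 min
Thu: 08:08–14:30 = 6 h 22 min; less 45 min break → 5 h 37 min
Fri: 09:27–17:04 = 7 h 37 min; less 45 min break → 6 h 52 min
Sat: 06:51–12:31 = 5 h 40 min; less 45 min break → 4 h 55 min
Total: 8 h 41 min + 3 h 27 min + 7 h 31 min + 5 h 37 min + 6 h 52 min + 4 h 55 min = 37 h 3 min.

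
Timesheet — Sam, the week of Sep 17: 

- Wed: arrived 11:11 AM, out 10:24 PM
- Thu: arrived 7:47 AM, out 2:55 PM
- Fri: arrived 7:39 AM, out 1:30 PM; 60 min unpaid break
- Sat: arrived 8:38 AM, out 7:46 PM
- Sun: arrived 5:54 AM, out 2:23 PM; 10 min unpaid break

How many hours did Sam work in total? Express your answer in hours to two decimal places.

Wed: 11:11 AM–10:24 PM = 11 h 13 min
Thu: 7:47 AM–2:55 PM = 7 h 8 min
Fri: 7:39 AM–1:30 PM = 5 h 51 min; less 60 min break → 4 h 51 min
Sat: 8:38 AM–7:46 PM = 11 h 8 min
Sun: 5:54 AM–2:23 PM = 8 h 29 min; less 10 min break → 8 h 19 min
Total: 11 h 13 min + 7 h 8 min + 4 h 51 min + 11 h 8 min + 8 h 19 min = 42 h 39 min.

42.65 hours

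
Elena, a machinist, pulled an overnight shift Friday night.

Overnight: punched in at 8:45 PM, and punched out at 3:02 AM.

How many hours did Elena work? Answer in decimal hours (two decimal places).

Overnight: 8:45 PM → midnight = 3 h 15 min; midnight → 3:02 AM = 3 h 2 min; span 6 h 17 min

6.28 hours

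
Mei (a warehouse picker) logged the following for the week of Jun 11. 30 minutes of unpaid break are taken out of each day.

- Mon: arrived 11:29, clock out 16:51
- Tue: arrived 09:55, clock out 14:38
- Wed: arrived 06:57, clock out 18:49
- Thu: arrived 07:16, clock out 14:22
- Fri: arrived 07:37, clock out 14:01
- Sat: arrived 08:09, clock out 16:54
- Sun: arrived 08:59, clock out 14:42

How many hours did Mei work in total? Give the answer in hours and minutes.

Mon: 11:29–16:51 = 5 h 22 min; less 30 min break → 4 h 52 min
Tue: 09:55–14:38 = 4 h 43 min; less 30 min break → 4 h 13 min
Wed: 06:57–18:49 = 11 h 52 min; less 30 min break → 11 h 22 min
Thu: 07:16–14:22 = 7 h 6 min; less 30 min break → 6 h 36 min
Fri: 07:37–14:01 = 6 h 24 min; less 30 min break → 5 h 54 min
Sat: 08:09–16:54 = 8 h 45 min; less 30 min break → 8 h 15 min
Sun: 08:59–14:42 = 5 h 43 min; less 30 min break → 5 h 13 min
Total: 4 h 52 min + 4 h 13 min + 11 h 22 min + 6 h 36 min + 5 h 54 min + 8 h 15 min + 5 h 13 min = 46 h 25 min.

46 h 25 min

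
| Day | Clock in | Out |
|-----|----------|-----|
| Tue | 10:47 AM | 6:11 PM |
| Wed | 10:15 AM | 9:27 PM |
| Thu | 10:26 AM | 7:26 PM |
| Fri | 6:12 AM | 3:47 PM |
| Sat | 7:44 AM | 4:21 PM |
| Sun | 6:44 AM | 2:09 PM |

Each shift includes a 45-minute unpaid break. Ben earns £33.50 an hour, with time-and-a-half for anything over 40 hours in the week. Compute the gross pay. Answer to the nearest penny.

Tue: 10:47 AM–6:11 PM = 7 h 24 min; less 45 min break → 6 h 39 min
Wed: 10:15 AM–9:27 PM = 11 h 12 min; less 45 min break → 10 h 27 min
Thu: 10:26 AM–7:26 PM = 9 h 0 min; less 45 min break → 8 h 15 min
Fri: 6:12 AM–3:47 PM = 9 h 35 min; less 45 min break → 8 h 50 min
Sat: 7:44 AM–4:21 PM = 8 h 37 min; less 45 min break → 7 h 52 min
Sun: 6:44 AM–2:09 PM = 7 h 25 min; less 45 min break → 6 h 40 min
Total worked: 48 h 43 min = 2923 min.
Regular 40 h 0 min = 2400 min at £33.50/h; overtime 8 h 43 min = 523 min at £50.25/h.
Pay = (2400 × £33.50 + 523 × £50.25) ÷ 60 = £1778.01.

£1778.01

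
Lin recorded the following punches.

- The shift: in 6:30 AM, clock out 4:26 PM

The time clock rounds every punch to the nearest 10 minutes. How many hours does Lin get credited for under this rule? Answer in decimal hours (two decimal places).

The shift: in 6:30 AM→6:30 AM, out 4:26 PM→4:30 PM; 10 h 0 min

10.00 hours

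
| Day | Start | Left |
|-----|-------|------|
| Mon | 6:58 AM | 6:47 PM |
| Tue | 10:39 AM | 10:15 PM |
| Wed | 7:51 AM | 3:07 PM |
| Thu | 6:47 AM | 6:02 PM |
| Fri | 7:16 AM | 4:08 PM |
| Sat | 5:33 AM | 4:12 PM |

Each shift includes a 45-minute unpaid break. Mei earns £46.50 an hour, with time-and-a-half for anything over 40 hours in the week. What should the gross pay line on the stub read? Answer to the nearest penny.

Mon: 6:58 AM–6:47 PM = 11 h 49 min; less 45 min break → 11 h 4 min
Tue: 10:39 AM–10:15 PM = 11 h 36 min; less 45 min break → 10 h 51 min
Wed: 7:51 AM–3:07 PM = 7 h 16 min; less 45 min break → 6 h 31 min
Thu: 6:47 AM–6:02 PM = 11 h 15 min; less 45 min break → 10 h 30 min
Fri: 7:16 AM–4:08 PM = 8 h 52 min; less 45 min break → 8 h 7 min
Sat: 5:33 AM–4:12 PM = 10 h 39 min; less 45 min break → 9 h 54 min
Total worked: 56 h 57 min = 3417 min.
Regular 40 h 0 min = 2400 min at £46.50/h; overtime 16 h 57 min = 1017 min at £69.75/h.
Pay = (2400 × £46.50 + 1017 × £69.75) ÷ 60 = £3042.26.

£3042.26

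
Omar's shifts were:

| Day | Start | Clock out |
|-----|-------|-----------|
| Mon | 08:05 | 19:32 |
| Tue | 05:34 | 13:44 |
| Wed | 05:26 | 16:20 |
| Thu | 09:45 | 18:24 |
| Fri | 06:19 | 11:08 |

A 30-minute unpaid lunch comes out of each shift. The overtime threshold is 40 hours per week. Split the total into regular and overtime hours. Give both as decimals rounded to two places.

Regular 40.00 hours, overtime 1.48 hours

Mon: 08:05–19:32 = 11 h 27 min; less 30 min break → 10 h 57 min
Tue: 05:34–13:44 = 8 h 10 min; less 30 min break → 7 h 40 min
Wed: 05:26–16:20 = 10 h 54 min; less 30 min break → 10 h 24 min
Thu: 09:45–18:24 = 8 h 39 min; less 30 min break → 8 h 9 min
Fri: 06:19–11:08 = 4 h 49 min; less 30 min break → 4 h 19 min
Total worked: 41 h 29 min = 41.48 h.
Threshold 40 h → overtime 1 h 29 min, regular 40 h 0 min.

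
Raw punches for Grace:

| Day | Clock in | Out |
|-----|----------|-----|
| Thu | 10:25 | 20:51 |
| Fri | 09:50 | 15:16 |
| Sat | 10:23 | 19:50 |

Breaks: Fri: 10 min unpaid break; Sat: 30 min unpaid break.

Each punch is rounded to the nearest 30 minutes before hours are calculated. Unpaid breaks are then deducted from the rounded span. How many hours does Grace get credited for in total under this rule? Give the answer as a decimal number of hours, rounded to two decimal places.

Thu: in 10:25→10:30, out 20:51→21:00; 10 h 30 min
Fri: in 09:50→10:00, out 15:16→15:30; 5 h 30 min − 10 min = 5 h 20 min
Sat: in 10:23→10:30, out 19:50→20:00; 9 h 30 min − 30 min = 9 h 0 min
Total credited: 24 h 50 min.

24.83 hours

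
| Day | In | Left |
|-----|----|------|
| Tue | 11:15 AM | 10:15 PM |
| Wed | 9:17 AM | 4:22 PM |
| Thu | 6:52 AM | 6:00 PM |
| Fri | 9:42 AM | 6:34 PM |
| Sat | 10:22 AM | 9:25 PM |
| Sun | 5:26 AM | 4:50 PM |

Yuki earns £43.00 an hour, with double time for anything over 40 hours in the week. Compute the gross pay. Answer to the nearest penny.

Tue: 11:15 AM–10:15 PM = 11 h 0 min
Wed: 9:17 AM–4:22 PM = 7 h 5 min
Thu: 6:52 AM–6:00 PM = 11 h 8 min
Fri: 9:42 AM–6:34 PM = 8 h 52 min
Sat: 10:22 AM–9:25 PM = 11 h 3 min
Sun: 5:26 AM–4:50 PM = 11 h 24 min
Total worked: 60 h 32 min = 3632 min.
Regular 40 h 0 min = 2400 min at £43.00/h; overtime 20 h 32 min = 1232 min at £86.00/h.
Pay = (2400 × £43.00 + 1232 × £86.00) ÷ 60 = £3485.87.

£3485.87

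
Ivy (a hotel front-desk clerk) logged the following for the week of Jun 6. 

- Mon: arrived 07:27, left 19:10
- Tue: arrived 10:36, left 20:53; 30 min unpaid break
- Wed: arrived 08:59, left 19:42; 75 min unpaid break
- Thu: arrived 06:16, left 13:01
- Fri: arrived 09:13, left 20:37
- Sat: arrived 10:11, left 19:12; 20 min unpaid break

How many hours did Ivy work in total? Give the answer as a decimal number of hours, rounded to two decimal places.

57.80 hours

Mon: 07:27–19:10 = 11 h 43 min
Tue: 10:36–20:53 = 10 h 17 min; less 30 min break → 9 h 47 min
Wed: 08:59–19:42 = 10 h 43 min; less 75 min break → 9 h 28 min
Thu: 06:16–13:01 = 6 h 45 min
Fri: 09:13–20:37 = 11 h 24 min
Sat: 10:11–19:12 = 9 h 1 min; less 20 min break → 8 h 41 min
Total: 11 h 43 min + 9 h 47 min + 9 h 28 min + 6 h 45 min + 11 h 24 min + 8 h 41 min = 57 h 48 min.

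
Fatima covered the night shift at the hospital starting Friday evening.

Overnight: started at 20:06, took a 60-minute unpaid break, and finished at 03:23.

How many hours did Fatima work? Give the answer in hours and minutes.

6 h 17 min

Overnight: 20:06 → midnight = 3 h 54 min; midnight → 03:23 = 3 h 23 min; span 7 h 17 min; less 60 min break → 6 h 17 min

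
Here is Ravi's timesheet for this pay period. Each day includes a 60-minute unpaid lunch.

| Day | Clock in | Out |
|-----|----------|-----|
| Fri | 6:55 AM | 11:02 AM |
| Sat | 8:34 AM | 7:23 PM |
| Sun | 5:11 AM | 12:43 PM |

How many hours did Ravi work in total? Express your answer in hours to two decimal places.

19.47 hours

Fri: 6:55 AM–11:02 AM = 4 h 7 min; less 60 min break → 3 h 7 min
Sat: 8:34 AM–7:23 PM = 10 h 49 min; less 60 min break → 9 h 49 min
Sun: 5:11 AM–12:43 PM = 7 h 32 min; less 60 min break → 6 h 32 min
Total: 3 h 7 min + 9 h 49 min + 6 h 32 min = 19 h 28 min.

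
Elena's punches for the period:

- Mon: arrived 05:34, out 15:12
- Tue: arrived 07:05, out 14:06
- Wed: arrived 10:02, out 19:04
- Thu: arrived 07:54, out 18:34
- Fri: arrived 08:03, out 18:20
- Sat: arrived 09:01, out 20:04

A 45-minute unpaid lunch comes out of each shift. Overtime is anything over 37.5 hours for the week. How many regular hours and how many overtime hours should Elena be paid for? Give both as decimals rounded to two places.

Mon: 05:34–15:12 = 9 h 38 min; less 45 min break → 8 h 53 min
Tue: 07:05–14:06 = 7 h 1 min; less 45 min break → 6 h 16 min
Wed: 10:02–19:04 = 9 h 2 min; less 45 min break → 8 h 17 min
Thu: 07:54–18:34 = 10 h 40 min; less 45 min break → 9 h 55 min
Fri: 08:03–18:20 = 10 h 17 min; less 45 min break → 9 h 32 min
Sat: 09:01–20:04 = 11 h 3 min; less 45 min break → 10 h 18 min
Total worked: 53 h 11 min = 53.18 h.
Threshold 37.5 h → overtime 15 h 41 min, regular 37 h 30 min.

Regular 37.50 hours, overtime 15.68 hours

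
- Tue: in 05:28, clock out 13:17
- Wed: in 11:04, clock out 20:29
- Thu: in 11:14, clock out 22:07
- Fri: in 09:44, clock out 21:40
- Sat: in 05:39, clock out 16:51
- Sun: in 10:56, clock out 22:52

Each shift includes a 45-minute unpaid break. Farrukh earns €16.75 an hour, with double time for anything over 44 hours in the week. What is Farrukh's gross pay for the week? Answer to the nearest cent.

€1228.89

Tue: 05:28–13:17 = 7 h 49 min; less 45 min break → 7 h 4 min
Wed: 11:04–20:29 = 9 h 25 min; less 45 min break → 8 h 40 min
Thu: 11:14–22:07 = 10 h 53 min; less 45 min break → 10 h 8 min
Fri: 09:44–21:40 = 11 h 56 min; less 45 min break → 11 h 11 min
Sat: 05:39–16:51 = 11 h 12 min; less 45 min break → 10 h 27 min
Sun: 10:56–22:52 = 11 h 56 min; less 45 min break → 11 h 11 min
Total worked: 58 h 41 min = 3521 min.
Regular 44 h 0 min = 2640 min at €16.75/h; overtime 14 h 41 min = 881 min at €33.50/h.
Pay = (2640 × €16.75 + 881 × €33.50) ÷ 60 = €1228.89.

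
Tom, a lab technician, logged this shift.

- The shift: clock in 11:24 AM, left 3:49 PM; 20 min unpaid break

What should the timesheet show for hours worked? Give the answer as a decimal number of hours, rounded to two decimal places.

The shift: 11:24 AM–3:49 PM = 4 h 25 min; less 20 min break → 4 h 5 min

4.08 hours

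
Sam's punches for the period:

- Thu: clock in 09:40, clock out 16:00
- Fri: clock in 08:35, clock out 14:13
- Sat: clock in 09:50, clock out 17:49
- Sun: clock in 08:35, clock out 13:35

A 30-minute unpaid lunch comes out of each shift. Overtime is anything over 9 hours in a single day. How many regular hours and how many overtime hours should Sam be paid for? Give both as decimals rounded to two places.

Regular 22.95 hours, overtime 0.00 hours

Thu: 09:40–16:00 = 6 h 20 min; less 30 min break → 5 h 50 min
Fri: 08:35–14:13 = 5 h 38 min; less 30 min break → 5 h 8 min
Sat: 09:50–17:49 = 7 h 59 min; less 30 min break → 7 h 29 min
Sun: 08:35–13:35 = 5 h 0 min; less 30 min break → 4 h 30 min
Thu reg 5 h 50 min / OT 0 h 0 min; Fri reg 5 h 8 min / OT 0 h 0 min; Sat reg 7 h 29 min / OT 0 h 0 min; Sun reg 4 h 30 min / OT 0 h 0 min.
Totals: regular 22 h 57 min, overtime 0 h 0 min.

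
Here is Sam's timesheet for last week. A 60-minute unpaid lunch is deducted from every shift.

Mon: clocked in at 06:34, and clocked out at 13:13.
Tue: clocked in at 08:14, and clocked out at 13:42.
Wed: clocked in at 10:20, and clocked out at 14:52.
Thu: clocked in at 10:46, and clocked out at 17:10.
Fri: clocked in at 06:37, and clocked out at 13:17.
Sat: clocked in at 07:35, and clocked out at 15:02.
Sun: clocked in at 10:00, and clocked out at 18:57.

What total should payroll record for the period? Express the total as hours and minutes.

Mon: 06:34–13:13 = 6 h 39 min; less 60 min break → 5 h 39 min
Tue: 08:14–13:42 = 5 h 28 min; less 60 min break → 4 h 28 min
Wed: 10:20–14:52 = 4 h 32 min; less 60 min break → 3 h 32 min
Thu: 10:46–17:10 = 6 h 24 min; less 60 min break → 5 h 24 min
Fri: 06:37–13:17 = 6 h 40 min; less 60 min break → 5 h 40 min
Sat: 07:35–15:02 = 7 h 27 min; less 60 min break → 6 h 27 min
Sun: 10:00–18:57 = 8 h 57 min; less 60 min break → 7 h 57 min
Total: 5 h 39 min + 4 h 28 min + 3 h 32 min + 5 h 24 min + 5 h 40 min + 6 h 27 min + 7 h 57 min = 39 h 7 min.

39 h 7 min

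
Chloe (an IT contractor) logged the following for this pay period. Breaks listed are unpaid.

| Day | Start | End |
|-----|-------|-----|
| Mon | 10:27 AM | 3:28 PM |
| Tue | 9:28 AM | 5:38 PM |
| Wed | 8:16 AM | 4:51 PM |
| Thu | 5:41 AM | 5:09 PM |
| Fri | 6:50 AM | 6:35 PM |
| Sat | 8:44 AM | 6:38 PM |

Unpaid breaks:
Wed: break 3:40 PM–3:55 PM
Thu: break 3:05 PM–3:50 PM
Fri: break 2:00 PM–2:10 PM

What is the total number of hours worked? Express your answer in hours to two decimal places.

Mon: 10:27 AM–3:28 PM = 5 h 1 min
Tue: 9:28 AM–5:38 PM = 8 h 10 min
Wed: 8:16 AM–4:51 PM = 8 h 35 min; less 15 min break → 8 h 20 min
Thu: 5:41 AM–5:09 PM = 11 h 28 min; less 45 min break → 10 h 43 min
Fri: 6:50 AM–6:35 PM = 11 h 45 min; less 10 min break → 11 h 35 min
Sat: 8:44 AM–6:38 PM = 9 h 54 min
Total: 5 h 1 min + 8 h 10 min + 8 h 20 min + 10 h 43 min + 11 h 35 min + 9 h 54 min = 53 h 43 min.

53.72 hours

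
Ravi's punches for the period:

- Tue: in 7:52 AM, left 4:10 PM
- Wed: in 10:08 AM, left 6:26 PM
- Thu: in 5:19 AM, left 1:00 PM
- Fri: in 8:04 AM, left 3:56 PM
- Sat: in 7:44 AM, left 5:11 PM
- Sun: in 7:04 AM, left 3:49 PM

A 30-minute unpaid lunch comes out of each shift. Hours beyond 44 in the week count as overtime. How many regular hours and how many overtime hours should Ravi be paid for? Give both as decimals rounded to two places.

Tue: 7:52 AM–4:10 PM = 8 h 18 min; less 30 min break → 7 h 48 min
Wed: 10:08 AM–6:26 PM = 8 h 18 min; less 30 min break → 7 h 48 min
Thu: 5:19 AM–1:00 PM = 7 h 41 min; less 30 min break → 7 h 11 min
Fri: 8:04 AM–3:56 PM = 7 h 52 min; less 30 min break → 7 h 22 min
Sat: 7:44 AM–5:11 PM = 9 h 27 min; less 30 min break → 8 h 57 min
Sun: 7:04 AM–3:49 PM = 8 h 45 min; less 30 min break → 8 h 15 min
Total worked: 47 h 21 min = 47.35 h.
Threshold 44 h → overtime 3 h 21 min, regular 44 h 0 min.

Regular 44.00 hours, overtime 3.35 hours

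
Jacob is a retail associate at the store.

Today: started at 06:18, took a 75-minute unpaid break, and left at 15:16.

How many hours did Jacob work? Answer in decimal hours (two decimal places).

7.72 hours

Today: 06:18–15:16 = 8 h 58 min; less 75 min break → 7 h 43 min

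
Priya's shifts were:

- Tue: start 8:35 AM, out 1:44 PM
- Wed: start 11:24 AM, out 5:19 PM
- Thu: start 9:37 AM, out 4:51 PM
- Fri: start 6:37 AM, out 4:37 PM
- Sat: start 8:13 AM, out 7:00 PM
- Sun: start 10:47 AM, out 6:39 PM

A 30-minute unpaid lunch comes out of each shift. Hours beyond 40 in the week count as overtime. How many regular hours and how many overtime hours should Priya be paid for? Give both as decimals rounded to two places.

Regular 40.00 hours, overtime 3.95 hours

Tue: 8:35 AM–1:44 PM = 5 h 9 min; less 30 min break → 4 h 39 min
Wed: 11:24 AM–5:19 PM = 5 h 55 min; less 30 min break → 5 h 25 min
Thu: 9:37 AM–4:51 PM = 7 h 14 min; less 30 min break → 6 h 44 min
Fri: 6:37 AM–4:37 PM = 10 h 0 min; less 30 min break → 9 h 30 min
Sat: 8:13 AM–7:00 PM = 10 h 47 min; less 30 min break → 10 h 17 min
Sun: 10:47 AM–6:39 PM = 7 h 52 min; less 30 min break → 7 h 22 min
Total worked: 43 h 57 min = 43.95 h.
Threshold 40 h → overtime 3 h 57 min, regular 40 h 0 min.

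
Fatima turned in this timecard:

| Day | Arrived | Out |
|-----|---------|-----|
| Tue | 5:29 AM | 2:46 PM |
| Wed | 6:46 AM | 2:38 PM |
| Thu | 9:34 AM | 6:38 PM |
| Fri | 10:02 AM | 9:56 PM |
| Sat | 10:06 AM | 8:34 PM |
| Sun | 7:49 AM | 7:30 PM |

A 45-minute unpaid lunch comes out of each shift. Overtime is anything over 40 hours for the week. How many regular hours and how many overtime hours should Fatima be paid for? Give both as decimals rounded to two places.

Tue: 5:29 AM–2:46 PM = 9 h 17 min; less 45 min break → 8 h 32 min
Wed: 6:46 AM–2:38 PM = 7 h 52 min; less 45 min break → 7 h 7 min
Thu: 9:34 AM–6:38 PM = 9 h 4 min; less 45 min break → 8 h 19 min
Fri: 10:02 AM–9:56 PM = 11 h 54 min; less 45 min break → 11 h 9 min
Sat: 10:06 AM–8:34 PM = 10 h 28 min; less 45 min break → 9 h 43 min
Sun: 7:49 AM–7:30 PM = 11 h 41 min; less 45 min break → 10 h 56 min
Total worked: 55 h 46 min = 55.77 h.
Threshold 40 h → overtime 15 h 46 min, regular 40 h 0 min.

Regular 40.00 hours, overtime 15.77 hours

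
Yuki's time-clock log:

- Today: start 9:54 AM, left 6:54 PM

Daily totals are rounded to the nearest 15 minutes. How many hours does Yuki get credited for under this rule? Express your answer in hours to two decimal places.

Today: 9:54 AM–6:54 PM = 9 h 0 min → rounds to 9 h 0 min

9.00 hours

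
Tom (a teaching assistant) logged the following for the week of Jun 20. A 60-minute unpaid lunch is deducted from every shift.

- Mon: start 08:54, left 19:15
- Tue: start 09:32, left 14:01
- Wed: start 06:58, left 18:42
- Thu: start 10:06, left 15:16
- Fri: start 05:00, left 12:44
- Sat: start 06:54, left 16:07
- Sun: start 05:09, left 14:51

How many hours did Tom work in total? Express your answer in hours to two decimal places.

51.38 hours

Mon: 08:54–19:15 = 10 h 21 min; less 60 min break → 9 h 21 min
Tue: 09:32–14:01 = 4 h 29 min; less 60 min break → 3 h 29 min
Wed: 06:58–18:42 = 11 h 44 min; less 60 min break → 10 h 44 min
Thu: 10:06–15:16 = 5 h 10 min; less 60 min break → 4 h 10 min
Fri: 05:00–12:44 = 7 h 44 min; less 60 min break → 6 h 44 min
Sat: 06:54–16:07 = 9 h 13 min; less 60 min break → 8 h 13 min
Sun: 05:09–14:51 = 9 h 42 min; less 60 min break → 8 h 42 min
Total: 9 h 21 min + 3 h 29 min + 10 h 44 min + 4 h 10 min + 6 h 44 min + 8 h 13 min + 8 h 42 min = 51 h 23 min.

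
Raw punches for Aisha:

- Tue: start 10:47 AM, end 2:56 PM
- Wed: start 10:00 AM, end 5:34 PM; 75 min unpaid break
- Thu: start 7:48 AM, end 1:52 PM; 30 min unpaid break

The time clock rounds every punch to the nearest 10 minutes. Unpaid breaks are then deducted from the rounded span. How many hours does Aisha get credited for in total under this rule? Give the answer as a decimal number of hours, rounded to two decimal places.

15.92 hours

Tue: in 10:47 AM→10:50 AM, out 2:56 PM→3:00 PM; 4 h 10 min
Wed: in 10:00 AM→10:00 AM, out 5:34 PM→5:30 PM; 7 h 30 min − 75 min = 6 h 15 min
Thu: in 7:48 AM→7:50 AM, out 1:52 PM→1:50 PM; 6 h 0 min − 30 min = 5 h 30 min
Total credited: 15 h 55 min.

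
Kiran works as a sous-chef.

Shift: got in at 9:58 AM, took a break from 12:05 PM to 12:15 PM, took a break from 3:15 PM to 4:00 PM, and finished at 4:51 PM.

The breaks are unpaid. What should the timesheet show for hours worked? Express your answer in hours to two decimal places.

Shift: 9:58 AM–4:51 PM = 6 h 53 min; less 55 min break → 5 h 58 min

5.97 hours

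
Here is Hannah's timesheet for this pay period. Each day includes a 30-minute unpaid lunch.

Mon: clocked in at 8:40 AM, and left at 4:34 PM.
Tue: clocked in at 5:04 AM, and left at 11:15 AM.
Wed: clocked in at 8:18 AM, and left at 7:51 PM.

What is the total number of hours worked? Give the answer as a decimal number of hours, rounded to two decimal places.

24.13 hours

Mon: 8:40 AM–4:34 PM = 7 h 54 min; less 30 min break → 7 h 24 min
Tue: 5:04 AM–11:15 AM = 6 h 11 min; less 30 min break → 5 h 41 min
Wed: 8:18 AM–7:51 PM = 11 h 33 min; less 30 min break → 11 h 3 min
Total: 7 h 24 min + 5 h 41 min + 11 h 3 min = 24 h 8 min.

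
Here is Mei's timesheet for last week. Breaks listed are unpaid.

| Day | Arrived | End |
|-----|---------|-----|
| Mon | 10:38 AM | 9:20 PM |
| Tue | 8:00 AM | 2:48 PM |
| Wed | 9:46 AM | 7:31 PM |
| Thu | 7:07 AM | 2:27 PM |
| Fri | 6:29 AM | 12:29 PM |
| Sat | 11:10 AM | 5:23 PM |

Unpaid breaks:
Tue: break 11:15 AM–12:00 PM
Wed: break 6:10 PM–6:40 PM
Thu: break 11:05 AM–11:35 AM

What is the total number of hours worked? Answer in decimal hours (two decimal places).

45.05 hours

Mon: 10:38 AM–9:20 PM = 10 h 42 min
Tue: 8:00 AM–2:48 PM = 6 h 48 min; less 45 min break → 6 h 3 min
Wed: 9:46 AM–7:31 PM = 9 h 45 min; less 30 min break → 9 h 15 min
Thu: 7:07 AM–2:27 PM = 7 h 20 min; less 30 min break → 6 h 50 min
Fri: 6:29 AM–12:29 PM = 6 h 0 min
Sat: 11:10 AM–5:23 PM = 6 h 13 min
Total: 10 h 42 min + 6 h 3 min + 9 h 15 min + 6 h 50 min + 6 h 0 min + 6 h 13 min = 45 h 3 min.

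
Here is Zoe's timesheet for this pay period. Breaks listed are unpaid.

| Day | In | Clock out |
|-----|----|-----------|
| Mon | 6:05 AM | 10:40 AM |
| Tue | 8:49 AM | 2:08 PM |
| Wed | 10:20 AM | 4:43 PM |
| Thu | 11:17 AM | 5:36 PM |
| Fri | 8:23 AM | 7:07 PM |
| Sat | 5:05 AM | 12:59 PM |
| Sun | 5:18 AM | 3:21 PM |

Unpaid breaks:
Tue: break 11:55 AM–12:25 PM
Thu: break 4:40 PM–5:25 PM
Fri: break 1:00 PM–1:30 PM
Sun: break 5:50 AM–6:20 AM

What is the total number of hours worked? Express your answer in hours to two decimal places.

Mon: 6:05 AM–10:40 AM = 4 h 35 min
Tue: 8:49 AM–2:08 PM = 5 h 19 min; less 30 min break → 4 h 49 min
Wed: 10:20 AM–4:43 PM = 6 h 23 min
Thu: 11:17 AM–5:36 PM = 6 h 19 min; less 45 min break → 5 h 34 min
Fri: 8:23 AM–7:07 PM = 10 h 44 min; less 30 min break → 10 h 14 min
Sat: 5:05 AM–12:59 PM = 7 h 54 min
Sun: 5:18 AM–3:21 PM = 10 h 3 min; less 30 min break → 9 h 33 min
Total: 4 h 35 min + 4 h 49 min + 6 h 23 min + 5 h 34 min + 10 h 14 min + 7 h 54 min + 9 h 33 min = 49 h 2 min.

49.03 hours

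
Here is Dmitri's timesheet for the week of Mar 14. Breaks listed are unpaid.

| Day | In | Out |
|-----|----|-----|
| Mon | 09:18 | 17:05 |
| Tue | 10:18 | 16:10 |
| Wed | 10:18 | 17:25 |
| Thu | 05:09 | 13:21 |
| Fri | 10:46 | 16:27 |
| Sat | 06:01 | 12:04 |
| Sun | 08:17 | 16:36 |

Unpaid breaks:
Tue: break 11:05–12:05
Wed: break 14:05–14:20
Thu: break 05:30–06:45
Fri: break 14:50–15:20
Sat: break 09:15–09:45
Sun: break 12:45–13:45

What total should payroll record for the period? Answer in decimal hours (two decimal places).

Mon: 09:18–17:05 = 7 h 47 min
Tue: 10:18–16:10 = 5 h 52 min; less 60 min break → 4 h 52 min
Wed: 10:18–17:25 = 7 h 7 min; less 15 min break → 6 h 52 min
Thu: 05:09–13:21 = 8 h 12 min; less 75 min break → 6 h 57 min
Fri: 10:46–16:27 = 5 h 41 min; less 30 min break → 5 h 11 min
Sat: 06:01–12:04 = 6 h 3 min; less 30 min break → 5 h 33 min
Sun: 08:17–16:36 = 8 h 19 min; less 60 min break → 7 h 19 min
Total: 7 h 47 min + 4 h 52 min + 6 h 52 min + 6 h 57 min + 5 h 11 min + 5 h 33 min + 7 h 19 min = 44 h 31 min.

44.52 hours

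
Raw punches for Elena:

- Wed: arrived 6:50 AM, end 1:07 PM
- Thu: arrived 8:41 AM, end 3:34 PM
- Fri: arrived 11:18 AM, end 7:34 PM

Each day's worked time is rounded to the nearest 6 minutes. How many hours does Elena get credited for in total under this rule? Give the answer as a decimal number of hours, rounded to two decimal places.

21.50 hours

Wed: 6:50 AM–1:07 PM = 6 h 17 min → rounds to 6 h 18 min
Thu: 8:41 AM–3:34 PM = 6 h 53 min → rounds to 6 h 54 min
Fri: 11:18 AM–7:34 PM = 8 h 16 min → rounds to 8 h 18 min
Total credited: 21 h 30 min.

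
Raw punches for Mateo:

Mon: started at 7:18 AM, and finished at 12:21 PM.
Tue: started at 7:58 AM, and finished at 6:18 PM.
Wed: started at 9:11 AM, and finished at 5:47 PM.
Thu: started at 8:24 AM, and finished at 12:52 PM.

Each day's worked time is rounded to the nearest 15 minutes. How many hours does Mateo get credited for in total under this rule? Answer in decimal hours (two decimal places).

28.25 hours

Mon: 7:18 AM–12:21 PM = 5 h 3 min → rounds to 5 h 0 min
Tue: 7:58 AM–6:18 PM = 10 h 20 min → rounds to 10 h 15 min
Wed: 9:11 AM–5:47 PM = 8 h 36 min → rounds to 8 h 30 min
Thu: 8:24 AM–12:52 PM = 4 h 28 min → rounds to 4 h 30 min
Total credited: 28 h 15 min.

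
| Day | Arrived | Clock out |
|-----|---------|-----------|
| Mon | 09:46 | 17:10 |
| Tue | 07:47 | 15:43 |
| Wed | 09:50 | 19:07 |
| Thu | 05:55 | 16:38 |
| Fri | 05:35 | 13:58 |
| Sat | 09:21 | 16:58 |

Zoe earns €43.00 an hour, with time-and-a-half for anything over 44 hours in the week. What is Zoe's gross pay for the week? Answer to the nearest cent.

Mon: 09:46–17:10 = 7 h 24 min
Tue: 07:47–15:43 = 7 h 56 min
Wed: 09:50–19:07 = 9 h 17 min
Thu: 05:55–16:38 = 10 h 43 min
Fri: 05:35–13:58 = 8 h 23 min
Sat: 09:21–16:58 = 7 h 37 min
Total worked: 51 h 20 min = 3080 min.
Regular 44 h 0 min = 2640 min at €43.00/h; overtime 7 h 20 min = 440 min at €64.50/h.
Pay = (2640 × €43.00 + 440 × €64.50) ÷ 60 = €2365.00.

€2365.00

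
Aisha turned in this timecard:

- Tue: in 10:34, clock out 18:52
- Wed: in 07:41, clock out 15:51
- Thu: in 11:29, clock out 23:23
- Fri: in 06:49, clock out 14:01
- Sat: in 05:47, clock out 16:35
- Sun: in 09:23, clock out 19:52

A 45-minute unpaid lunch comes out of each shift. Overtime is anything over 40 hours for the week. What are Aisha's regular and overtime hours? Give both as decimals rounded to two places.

Regular 40.00 hours, overtime 12.35 hours

Tue: 10:34–18:52 = 8 h 18 min; less 45 min break → 7 h 33 min
Wed: 07:41–15:51 = 8 h 10 min; less 45 min break → 7 h 25 min
Thu: 11:29–23:23 = 11 h 54 min; less 45 min break → 11 h 9 min
Fri: 06:49–14:01 = 7 h 12 min; less 45 min break → 6 h 27 min
Sat: 05:47–16:35 = 10 h 48 min; less 45 min break → 10 h 3 min
Sun: 09:23–19:52 = 10 h 29 min; less 45 min break → 9 h 44 min
Total worked: 52 h 21 min = 52.35 h.
Threshold 40 h → overtime 12 h 21 min, regular 40 h 0 min.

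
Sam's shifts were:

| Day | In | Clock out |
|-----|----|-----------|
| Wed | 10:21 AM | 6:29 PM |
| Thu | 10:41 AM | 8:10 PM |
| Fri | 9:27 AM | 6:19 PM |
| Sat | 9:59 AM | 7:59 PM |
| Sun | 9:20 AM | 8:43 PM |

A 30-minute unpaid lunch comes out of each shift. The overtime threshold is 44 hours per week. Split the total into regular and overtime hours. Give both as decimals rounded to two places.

Wed: 10:21 AM–6:29 PM = 8 h 8 min; less 30 min break → 7 h 38 min
Thu: 10:41 AM–8:10 PM = 9 h 29 min; less 30 min break → 8 h 59 min
Fri: 9:27 AM–6:19 PM = 8 h 52 min; less 30 min break → 8 h 22 min
Sat: 9:59 AM–7:59 PM = 10 h 0 min; less 30 min break → 9 h 30 min
Sun: 9:20 AM–8:43 PM = 11 h 23 min; less 30 min break → 10 h 53 min
Total worked: 45 h 22 min = 45.37 h.
Threshold 44 h → overtime 1 h 22 min, regular 44 h 0 min.

Regular 44.00 hours, overtime 1.37 hours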